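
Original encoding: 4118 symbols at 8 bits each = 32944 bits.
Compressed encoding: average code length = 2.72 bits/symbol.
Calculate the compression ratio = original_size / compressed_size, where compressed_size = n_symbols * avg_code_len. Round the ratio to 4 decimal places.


original_size = n_symbols * orig_bits = 4118 * 8 = 32944 bits
compressed_size = n_symbols * avg_code_len = 4118 * 2.72 = 11200.96 bits
ratio = original_size / compressed_size = 32944 / 11200.96 = 2.9412

Compression ratio = 2.9412


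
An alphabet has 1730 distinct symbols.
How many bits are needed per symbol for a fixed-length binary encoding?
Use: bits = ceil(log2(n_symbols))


log2(1730) = 10.7566
Bracket: 2^10 = 1024 < 1730 <= 2^11 = 2048
So ceil(log2(1730)) = 11

bits = ceil(log2(1730)) = ceil(10.7566) = 11 bits


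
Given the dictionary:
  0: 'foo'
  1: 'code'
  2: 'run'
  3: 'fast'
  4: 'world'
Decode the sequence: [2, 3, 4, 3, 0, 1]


Look up each index in the dictionary:
  2 -> 'run'
  3 -> 'fast'
  4 -> 'world'
  3 -> 'fast'
  0 -> 'foo'
  1 -> 'code'

Decoded: "run fast world fast foo code"


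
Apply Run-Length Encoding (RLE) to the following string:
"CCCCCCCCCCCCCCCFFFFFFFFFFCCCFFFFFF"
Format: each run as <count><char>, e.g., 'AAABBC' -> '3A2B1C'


Scanning runs left to right:
  i=0: run of 'C' x 15 -> '15C'
  i=15: run of 'F' x 10 -> '10F'
  i=25: run of 'C' x 3 -> '3C'
  i=28: run of 'F' x 6 -> '6F'

RLE = 15C10F3C6F


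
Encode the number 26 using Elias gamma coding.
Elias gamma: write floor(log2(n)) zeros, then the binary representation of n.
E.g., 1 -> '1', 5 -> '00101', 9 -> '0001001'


num_bits = floor(log2(26)) + 1 = 5
leading_zeros = num_bits - 1 = 4
binary(26) = 11010

Elias gamma(26) = '0000' + '11010' = 000011010 (9 bits)


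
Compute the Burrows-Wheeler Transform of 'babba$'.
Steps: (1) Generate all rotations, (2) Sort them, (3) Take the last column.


Rotations (sorted):
  0: $babba -> last char: a
  1: a$babb -> last char: b
  2: abba$b -> last char: b
  3: ba$bab -> last char: b
  4: babba$ -> last char: $
  5: bba$ba -> last char: a


BWT = abbb$a


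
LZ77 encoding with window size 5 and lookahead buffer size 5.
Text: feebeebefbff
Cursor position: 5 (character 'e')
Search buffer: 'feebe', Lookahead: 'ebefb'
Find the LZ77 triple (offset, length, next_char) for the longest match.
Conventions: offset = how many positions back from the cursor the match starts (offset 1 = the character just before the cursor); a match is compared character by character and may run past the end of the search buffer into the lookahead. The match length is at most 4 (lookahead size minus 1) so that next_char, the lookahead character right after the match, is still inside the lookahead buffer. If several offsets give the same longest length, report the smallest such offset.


Try each offset into the search buffer:
  offset=1 (pos 4, char 'e'): match length 1
  offset=2 (pos 3, char 'b'): match length 0
  offset=3 (pos 2, char 'e'): match length 3
  offset=4 (pos 1, char 'e'): match length 1
  offset=5 (pos 0, char 'f'): match length 0
Longest match has length 3 at offset 3.
next_char = character at position 5 + 3 = 8 -> 'f'

Best match: offset=3, length=3 (matching 'ebe' starting at position 2)
LZ77 triple: (3, 3, 'f')


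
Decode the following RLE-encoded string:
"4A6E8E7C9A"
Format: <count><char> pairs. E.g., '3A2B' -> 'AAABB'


Expanding each <count><char> pair:
  4A -> 'AAAA'
  6E -> 'EEEEEE'
  8E -> 'EEEEEEEE'
  7C -> 'CCCCCCC'
  9A -> 'AAAAAAAAA'

Decoded = AAAAEEEEEEEEEEEEEECCCCCCCAAAAAAAAA


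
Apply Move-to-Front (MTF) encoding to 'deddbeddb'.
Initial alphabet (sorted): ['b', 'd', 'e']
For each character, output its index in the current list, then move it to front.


MTF encoding:
'd': index 1 in ['b', 'd', 'e'] -> ['d', 'b', 'e']
'e': index 2 in ['d', 'b', 'e'] -> ['e', 'd', 'b']
'd': index 1 in ['e', 'd', 'b'] -> ['d', 'e', 'b']
'd': index 0 in ['d', 'e', 'b'] -> ['d', 'e', 'b']
'b': index 2 in ['d', 'e', 'b'] -> ['b', 'd', 'e']
'e': index 2 in ['b', 'd', 'e'] -> ['e', 'b', 'd']
'd': index 2 in ['e', 'b', 'd'] -> ['d', 'e', 'b']
'd': index 0 in ['d', 'e', 'b'] -> ['d', 'e', 'b']
'b': index 2 in ['d', 'e', 'b'] -> ['b', 'd', 'e']


Output: [1, 2, 1, 0, 2, 2, 2, 0, 2]


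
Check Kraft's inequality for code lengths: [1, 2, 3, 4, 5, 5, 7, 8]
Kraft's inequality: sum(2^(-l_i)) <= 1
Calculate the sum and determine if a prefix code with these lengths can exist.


Sum = 2^(-1) + 2^(-2) + 2^(-3) + 2^(-4) + 2^(-5) + 2^(-5) + 2^(-7) + 2^(-8)
    = 0.5 + 0.25 + 0.125 + 0.0625 + 0.03125 + 0.03125 + 0.0078125 + 0.00390625
    = 259/256 = 1.01171875
Since 1.01171875 > 1, Kraft's inequality is NOT satisfied.
A prefix code with these lengths CANNOT exist.

Kraft sum = 1.01171875. Not satisfied.


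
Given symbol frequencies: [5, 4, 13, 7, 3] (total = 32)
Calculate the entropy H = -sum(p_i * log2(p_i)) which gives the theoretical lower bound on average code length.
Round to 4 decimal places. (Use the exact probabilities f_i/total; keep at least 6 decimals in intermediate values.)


Per-symbol terms -p_i * log2(p_i) with p_i = f_i/32:
  p = 5/32 = 0.156250: log2(p) = -2.678072, -p*log2(p) = 0.418449
  p = 4/32 = 0.125000: log2(p) = -3.000000, -p*log2(p) = 0.375000
  p = 13/32 = 0.406250: log2(p) = -1.299560, -p*log2(p) = 0.527946
  p = 7/32 = 0.218750: log2(p) = -2.192645, -p*log2(p) = 0.479641
  p = 3/32 = 0.093750: log2(p) = -3.415037, -p*log2(p) = 0.320160
H = 0.418449 + 0.375000 + 0.527946 + 0.479641 + 0.320160 = 2.121196

H = 2.1212 bits/symbol


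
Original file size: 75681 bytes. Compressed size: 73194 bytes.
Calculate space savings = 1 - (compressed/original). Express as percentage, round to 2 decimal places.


ratio = compressed/original = 73194/75681 = 0.967138
savings = 1 - ratio = 1 - 0.967138 = 0.032862
as a percentage: 0.032862 * 100 = 3.29%

Space savings = 1 - 73194/75681 = 3.29%


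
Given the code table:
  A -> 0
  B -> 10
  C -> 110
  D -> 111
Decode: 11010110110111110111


Decoding:
110 -> C
10 -> B
110 -> C
110 -> C
111 -> D
110 -> C
111 -> D


Result: CBCCDCD


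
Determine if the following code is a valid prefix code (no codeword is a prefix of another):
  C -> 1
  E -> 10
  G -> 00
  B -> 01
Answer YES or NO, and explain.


Checking each pair (does one codeword prefix another?):
  C='1' vs E='10': prefix -- VIOLATION

NO -- this is NOT a valid prefix code. C (1) is a prefix of E (10).


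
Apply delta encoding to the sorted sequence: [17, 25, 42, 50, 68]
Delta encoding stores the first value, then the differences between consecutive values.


First value: 17
Deltas:
  25 - 17 = 8
  42 - 25 = 17
  50 - 42 = 8
  68 - 50 = 18


Delta encoded: [17, 8, 17, 8, 18]


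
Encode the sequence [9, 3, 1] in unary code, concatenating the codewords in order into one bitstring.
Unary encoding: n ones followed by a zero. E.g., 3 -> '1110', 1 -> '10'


Encode each number as n ones followed by a terminating 0:
  9 -> 1111111110 (10 bits)
  3 -> 1110 (4 bits)
  1 -> 10 (2 bits)
Total length = 10 + 4 + 2 = 16 bits.

Unary([9, 3, 1]) = 1111111110111010 (16 bits)


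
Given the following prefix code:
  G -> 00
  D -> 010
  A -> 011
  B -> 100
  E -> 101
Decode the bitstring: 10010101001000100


Decoding step by step:
Bits 100 -> B
Bits 101 -> E
Bits 010 -> D
Bits 010 -> D
Bits 00 -> G
Bits 100 -> B


Decoded message: BEDDGB


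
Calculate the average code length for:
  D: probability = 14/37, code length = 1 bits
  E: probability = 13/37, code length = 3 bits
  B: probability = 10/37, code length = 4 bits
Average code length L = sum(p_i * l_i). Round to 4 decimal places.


Weighted contributions p_i * l_i:
  D: (14/37) * 1 = 14/37
  E: (13/37) * 3 = 39/37
  B: (10/37) * 4 = 40/37
Sum = (14 + 39 + 40)/37 = 93/37

L = 93/37 = 2.5135 bits/symbol


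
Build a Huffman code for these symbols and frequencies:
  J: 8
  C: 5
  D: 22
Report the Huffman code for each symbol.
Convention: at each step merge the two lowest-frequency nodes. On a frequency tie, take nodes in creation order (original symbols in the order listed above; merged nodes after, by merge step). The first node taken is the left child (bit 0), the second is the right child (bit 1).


Huffman tree construction:
Step 1: Merge C(5) + J(8) = 13
Step 2: Merge (C+J)(13) + D(22) = 35
Read each symbol's code off the tree from the root (left child = 0, right child = 1).

Codes:
  J: 01 (length 2)
  C: 00 (length 2)
  D: 1 (length 1)
Average code length: 48/35 = 1.3714 bits/symbol


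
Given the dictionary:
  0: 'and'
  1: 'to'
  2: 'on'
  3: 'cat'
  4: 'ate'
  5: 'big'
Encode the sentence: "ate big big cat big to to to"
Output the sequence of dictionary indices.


Look up each word in the dictionary:
  'ate' -> 4
  'big' -> 5
  'big' -> 5
  'cat' -> 3
  'big' -> 5
  'to' -> 1
  'to' -> 1
  'to' -> 1

Encoded: [4, 5, 5, 3, 5, 1, 1, 1]


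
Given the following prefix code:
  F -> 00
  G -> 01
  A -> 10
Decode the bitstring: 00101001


Decoding step by step:
Bits 00 -> F
Bits 10 -> A
Bits 10 -> A
Bits 01 -> G


Decoded message: FAAG


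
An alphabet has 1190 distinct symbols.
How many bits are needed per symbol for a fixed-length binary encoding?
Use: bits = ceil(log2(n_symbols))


log2(1190) = 10.2167
Bracket: 2^10 = 1024 < 1190 <= 2^11 = 2048
So ceil(log2(1190)) = 11

bits = ceil(log2(1190)) = ceil(10.2167) = 11 bits


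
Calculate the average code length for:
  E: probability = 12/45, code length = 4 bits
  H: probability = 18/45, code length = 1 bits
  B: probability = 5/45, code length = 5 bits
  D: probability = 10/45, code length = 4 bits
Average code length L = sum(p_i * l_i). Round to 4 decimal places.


Weighted contributions p_i * l_i:
  E: (12/45) * 4 = 48/45
  H: (18/45) * 1 = 18/45
  B: (5/45) * 5 = 25/45
  D: (10/45) * 4 = 40/45
Sum = (48 + 18 + 25 + 40)/45 = 131/45

L = 131/45 = 2.9111 bits/symbol


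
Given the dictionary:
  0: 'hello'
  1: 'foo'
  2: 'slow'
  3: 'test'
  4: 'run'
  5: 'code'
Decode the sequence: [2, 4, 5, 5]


Look up each index in the dictionary:
  2 -> 'slow'
  4 -> 'run'
  5 -> 'code'
  5 -> 'code'

Decoded: "slow run code code"


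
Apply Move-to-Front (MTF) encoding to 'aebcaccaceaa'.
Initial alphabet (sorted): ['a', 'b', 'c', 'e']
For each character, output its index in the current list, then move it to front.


MTF encoding:
'a': index 0 in ['a', 'b', 'c', 'e'] -> ['a', 'b', 'c', 'e']
'e': index 3 in ['a', 'b', 'c', 'e'] -> ['e', 'a', 'b', 'c']
'b': index 2 in ['e', 'a', 'b', 'c'] -> ['b', 'e', 'a', 'c']
'c': index 3 in ['b', 'e', 'a', 'c'] -> ['c', 'b', 'e', 'a']
'a': index 3 in ['c', 'b', 'e', 'a'] -> ['a', 'c', 'b', 'e']
'c': index 1 in ['a', 'c', 'b', 'e'] -> ['c', 'a', 'b', 'e']
'c': index 0 in ['c', 'a', 'b', 'e'] -> ['c', 'a', 'b', 'e']
'a': index 1 in ['c', 'a', 'b', 'e'] -> ['a', 'c', 'b', 'e']
'c': index 1 in ['a', 'c', 'b', 'e'] -> ['c', 'a', 'b', 'e']
'e': index 3 in ['c', 'a', 'b', 'e'] -> ['e', 'c', 'a', 'b']
'a': index 2 in ['e', 'c', 'a', 'b'] -> ['a', 'e', 'c', 'b']
'a': index 0 in ['a', 'e', 'c', 'b'] -> ['a', 'e', 'c', 'b']


Output: [0, 3, 2, 3, 3, 1, 0, 1, 1, 3, 2, 0]


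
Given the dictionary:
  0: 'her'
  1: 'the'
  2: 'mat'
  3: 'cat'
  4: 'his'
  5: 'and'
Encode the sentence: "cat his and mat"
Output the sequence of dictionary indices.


Look up each word in the dictionary:
  'cat' -> 3
  'his' -> 4
  'and' -> 5
  'mat' -> 2

Encoded: [3, 4, 5, 2]


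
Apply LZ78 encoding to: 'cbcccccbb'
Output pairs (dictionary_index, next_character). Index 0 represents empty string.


LZ78 encoding steps:
Dictionary: {0: ''}
Step 1: w='' (idx 0), next='c' -> output (0, 'c'), add 'c' as idx 1
Step 2: w='' (idx 0), next='b' -> output (0, 'b'), add 'b' as idx 2
Step 3: w='c' (idx 1), next='c' -> output (1, 'c'), add 'cc' as idx 3
Step 4: w='cc' (idx 3), next='c' -> output (3, 'c'), add 'ccc' as idx 4
Step 5: w='b' (idx 2), next='b' -> output (2, 'b'), add 'bb' as idx 5


Encoded: [(0, 'c'), (0, 'b'), (1, 'c'), (3, 'c'), (2, 'b')]


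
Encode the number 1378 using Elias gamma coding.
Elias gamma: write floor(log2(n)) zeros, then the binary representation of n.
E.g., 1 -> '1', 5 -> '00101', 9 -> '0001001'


num_bits = floor(log2(1378)) + 1 = 11
leading_zeros = num_bits - 1 = 10
binary(1378) = 10101100010

Elias gamma(1378) = '0000000000' + '10101100010' = 000000000010101100010 (21 bits)


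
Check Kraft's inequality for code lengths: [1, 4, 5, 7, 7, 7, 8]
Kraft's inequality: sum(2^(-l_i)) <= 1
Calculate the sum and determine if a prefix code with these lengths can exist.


Sum = 2^(-1) + 2^(-4) + 2^(-5) + 2^(-7) + 2^(-7) + 2^(-7) + 2^(-8)
    = 0.5 + 0.0625 + 0.03125 + 0.0078125 + 0.0078125 + 0.0078125 + 0.00390625
    = 159/256 = 0.62109375
Since 0.62109375 <= 1, Kraft's inequality IS satisfied.
A prefix code with these lengths CAN exist.

Kraft sum = 0.62109375. Satisfied.


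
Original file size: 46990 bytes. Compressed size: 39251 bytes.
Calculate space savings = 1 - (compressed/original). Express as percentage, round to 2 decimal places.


ratio = compressed/original = 39251/46990 = 0.835305
savings = 1 - ratio = 1 - 0.835305 = 0.164695
as a percentage: 0.164695 * 100 = 16.47%

Space savings = 1 - 39251/46990 = 16.47%


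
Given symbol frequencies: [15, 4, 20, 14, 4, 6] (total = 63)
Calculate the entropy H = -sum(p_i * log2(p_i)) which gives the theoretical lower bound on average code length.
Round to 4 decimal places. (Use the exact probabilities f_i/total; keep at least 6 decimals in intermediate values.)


Per-symbol terms -p_i * log2(p_i) with p_i = f_i/63:
  p = 15/63 = 0.238095: log2(p) = -2.070389, -p*log2(p) = 0.492950
  p = 4/63 = 0.063492: log2(p) = -3.977280, -p*log2(p) = 0.252526
  p = 20/63 = 0.317460: log2(p) = -1.655352, -p*log2(p) = 0.525509
  p = 14/63 = 0.222222: log2(p) = -2.169925, -p*log2(p) = 0.482206
  p = 4/63 = 0.063492: log2(p) = -3.977280, -p*log2(p) = 0.252526
  p = 6/63 = 0.095238: log2(p) = -3.392317, -p*log2(p) = 0.323078
H = 0.492950 + 0.252526 + 0.525509 + 0.482206 + 0.252526 + 0.323078 = 2.328795

H = 2.3288 bits/symbol


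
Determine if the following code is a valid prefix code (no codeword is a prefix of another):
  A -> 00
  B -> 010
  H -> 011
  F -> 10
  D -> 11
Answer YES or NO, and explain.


Checking each pair (does one codeword prefix another?):
  A='00' vs B='010': no prefix
  A='00' vs H='011': no prefix
  A='00' vs F='10': no prefix
  A='00' vs D='11': no prefix
  B='010' vs A='00': no prefix
  B='010' vs H='011': no prefix
  B='010' vs F='10': no prefix
  B='010' vs D='11': no prefix
  H='011' vs A='00': no prefix
  H='011' vs B='010': no prefix
  H='011' vs F='10': no prefix
  H='011' vs D='11': no prefix
  F='10' vs A='00': no prefix
  F='10' vs B='010': no prefix
  F='10' vs H='011': no prefix
  F='10' vs D='11': no prefix
  D='11' vs A='00': no prefix
  D='11' vs B='010': no prefix
  D='11' vs H='011': no prefix
  D='11' vs F='10': no prefix
No violation found over all pairs.

YES -- this is a valid prefix code. No codeword is a prefix of any other codeword.


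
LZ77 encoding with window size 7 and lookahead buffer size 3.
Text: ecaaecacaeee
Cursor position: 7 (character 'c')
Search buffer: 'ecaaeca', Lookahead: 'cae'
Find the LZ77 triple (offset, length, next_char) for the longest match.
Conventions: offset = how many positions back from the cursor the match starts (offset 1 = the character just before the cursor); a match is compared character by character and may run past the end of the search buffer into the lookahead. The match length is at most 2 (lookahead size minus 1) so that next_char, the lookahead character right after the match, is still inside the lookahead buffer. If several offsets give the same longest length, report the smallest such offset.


Try each offset into the search buffer:
  offset=1 (pos 6, char 'a'): match length 0
  offset=2 (pos 5, char 'c'): match length 2
  offset=3 (pos 4, char 'e'): match length 0
  offset=4 (pos 3, char 'a'): match length 0
  offset=5 (pos 2, char 'a'): match length 0
  offset=6 (pos 1, char 'c'): match length 2
  offset=7 (pos 0, char 'e'): match length 0
Longest match has length 2, found at offsets 2, 6; take the smallest, offset 2.
next_char = character at position 7 + 2 = 9 -> 'e'

Best match: offset=2, length=2 (matching 'ca' starting at position 5)
LZ77 triple: (2, 2, 'e')


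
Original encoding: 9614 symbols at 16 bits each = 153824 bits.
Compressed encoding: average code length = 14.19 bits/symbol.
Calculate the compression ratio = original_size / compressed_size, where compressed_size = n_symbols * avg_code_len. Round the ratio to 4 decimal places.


original_size = n_symbols * orig_bits = 9614 * 16 = 153824 bits
compressed_size = n_symbols * avg_code_len = 9614 * 14.19 = 136422.66 bits
ratio = original_size / compressed_size = 153824 / 136422.66 = 1.1276

Compression ratio = 1.1276


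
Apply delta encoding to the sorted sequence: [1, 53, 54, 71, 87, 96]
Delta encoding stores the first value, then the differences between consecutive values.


First value: 1
Deltas:
  53 - 1 = 52
  54 - 53 = 1
  71 - 54 = 17
  87 - 71 = 16
  96 - 87 = 9


Delta encoded: [1, 52, 1, 17, 16, 9]


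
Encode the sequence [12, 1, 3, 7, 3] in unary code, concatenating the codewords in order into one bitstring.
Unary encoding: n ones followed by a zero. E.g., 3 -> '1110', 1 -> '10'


Encode each number as n ones followed by a terminating 0:
  12 -> 1111111111110 (13 bits)
  1 -> 10 (2 bits)
  3 -> 1110 (4 bits)
  7 -> 11111110 (8 bits)
  3 -> 1110 (4 bits)
Total length = 13 + 2 + 4 + 8 + 4 = 31 bits.

Unary([12, 1, 3, 7, 3]) = 1111111111110101110111111101110 (31 bits)


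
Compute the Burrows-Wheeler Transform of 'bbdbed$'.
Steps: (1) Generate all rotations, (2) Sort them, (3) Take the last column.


Rotations (sorted):
  0: $bbdbed -> last char: d
  1: bbdbed$ -> last char: $
  2: bdbed$b -> last char: b
  3: bed$bbd -> last char: d
  4: d$bbdbe -> last char: e
  5: dbed$bb -> last char: b
  6: ed$bbdb -> last char: b


BWT = d$bdebb


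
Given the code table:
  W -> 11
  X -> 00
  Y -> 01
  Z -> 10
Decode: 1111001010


Decoding:
11 -> W
11 -> W
00 -> X
10 -> Z
10 -> Z


Result: WWXZZ


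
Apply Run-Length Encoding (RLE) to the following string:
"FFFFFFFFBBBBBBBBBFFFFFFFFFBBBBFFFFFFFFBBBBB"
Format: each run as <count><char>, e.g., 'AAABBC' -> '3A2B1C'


Scanning runs left to right:
  i=0: run of 'F' x 8 -> '8F'
  i=8: run of 'B' x 9 -> '9B'
  i=17: run of 'F' x 9 -> '9F'
  i=26: run of 'B' x 4 -> '4B'
  i=30: run of 'F' x 8 -> '8F'
  i=38: run of 'B' x 5 -> '5B'

RLE = 8F9B9F4B8F5B


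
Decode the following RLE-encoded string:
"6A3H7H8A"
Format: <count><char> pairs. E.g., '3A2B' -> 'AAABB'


Expanding each <count><char> pair:
  6A -> 'AAAAAA'
  3H -> 'HHH'
  7H -> 'HHHHHHH'
  8A -> 'AAAAAAAA'

Decoded = AAAAAAHHHHHHHHHHAAAAAAAA


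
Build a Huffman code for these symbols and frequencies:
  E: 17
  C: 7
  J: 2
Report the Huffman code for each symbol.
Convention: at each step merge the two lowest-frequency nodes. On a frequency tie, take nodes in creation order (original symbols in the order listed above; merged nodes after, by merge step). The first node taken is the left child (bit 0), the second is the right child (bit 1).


Huffman tree construction:
Step 1: Merge J(2) + C(7) = 9
Step 2: Merge (J+C)(9) + E(17) = 26
Read each symbol's code off the tree from the root (left child = 0, right child = 1).

Codes:
  E: 1 (length 1)
  C: 01 (length 2)
  J: 00 (length 2)
Average code length: 35/26 = 1.3462 bits/symbol


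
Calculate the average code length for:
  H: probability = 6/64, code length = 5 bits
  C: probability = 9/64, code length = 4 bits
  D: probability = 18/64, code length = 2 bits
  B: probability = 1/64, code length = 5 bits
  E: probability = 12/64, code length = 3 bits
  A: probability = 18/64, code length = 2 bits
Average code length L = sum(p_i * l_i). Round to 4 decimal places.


Weighted contributions p_i * l_i:
  H: (6/64) * 5 = 30/64
  C: (9/64) * 4 = 36/64
  D: (18/64) * 2 = 36/64
  B: (1/64) * 5 = 5/64
  E: (12/64) * 3 = 36/64
  A: (18/64) * 2 = 36/64
Sum = (30 + 36 + 36 + 5 + 36 + 36)/64 = 179/64

L = 179/64 = 2.7969 bits/symbol


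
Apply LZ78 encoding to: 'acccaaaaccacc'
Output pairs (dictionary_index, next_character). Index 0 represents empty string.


LZ78 encoding steps:
Dictionary: {0: ''}
Step 1: w='' (idx 0), next='a' -> output (0, 'a'), add 'a' as idx 1
Step 2: w='' (idx 0), next='c' -> output (0, 'c'), add 'c' as idx 2
Step 3: w='c' (idx 2), next='c' -> output (2, 'c'), add 'cc' as idx 3
Step 4: w='a' (idx 1), next='a' -> output (1, 'a'), add 'aa' as idx 4
Step 5: w='aa' (idx 4), next='c' -> output (4, 'c'), add 'aac' as idx 5
Step 6: w='c' (idx 2), next='a' -> output (2, 'a'), add 'ca' as idx 6
Step 7: w='cc' (idx 3), end of input -> output (3, '')


Encoded: [(0, 'a'), (0, 'c'), (2, 'c'), (1, 'a'), (4, 'c'), (2, 'a'), (3, '')]


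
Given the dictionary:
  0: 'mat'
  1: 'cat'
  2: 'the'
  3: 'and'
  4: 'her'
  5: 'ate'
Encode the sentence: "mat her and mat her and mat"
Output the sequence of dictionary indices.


Look up each word in the dictionary:
  'mat' -> 0
  'her' -> 4
  'and' -> 3
  'mat' -> 0
  'her' -> 4
  'and' -> 3
  'mat' -> 0

Encoded: [0, 4, 3, 0, 4, 3, 0]


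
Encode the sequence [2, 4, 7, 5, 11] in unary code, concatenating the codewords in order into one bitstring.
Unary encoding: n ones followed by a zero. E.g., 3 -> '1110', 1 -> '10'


Encode each number as n ones followed by a terminating 0:
  2 -> 110 (3 bits)
  4 -> 11110 (5 bits)
  7 -> 11111110 (8 bits)
  5 -> 111110 (6 bits)
  11 -> 111111111110 (12 bits)
Total length = 3 + 5 + 8 + 6 + 12 = 34 bits.

Unary([2, 4, 7, 5, 11]) = 1101111011111110111110111111111110 (34 bits)


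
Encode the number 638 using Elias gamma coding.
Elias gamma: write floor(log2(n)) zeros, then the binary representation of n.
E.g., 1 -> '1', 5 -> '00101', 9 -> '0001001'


num_bits = floor(log2(638)) + 1 = 10
leading_zeros = num_bits - 1 = 9
binary(638) = 1001111110

Elias gamma(638) = '000000000' + '1001111110' = 0000000001001111110 (19 bits)


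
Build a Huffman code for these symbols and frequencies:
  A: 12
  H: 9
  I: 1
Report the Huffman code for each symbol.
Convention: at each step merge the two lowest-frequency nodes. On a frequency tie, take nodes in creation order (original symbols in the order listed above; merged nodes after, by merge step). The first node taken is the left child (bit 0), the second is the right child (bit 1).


Huffman tree construction:
Step 1: Merge I(1) + H(9) = 10
Step 2: Merge (I+H)(10) + A(12) = 22
Read each symbol's code off the tree from the root (left child = 0, right child = 1).

Codes:
  A: 1 (length 1)
  H: 01 (length 2)
  I: 00 (length 2)
Average code length: 32/22 = 1.4545 bits/symbol


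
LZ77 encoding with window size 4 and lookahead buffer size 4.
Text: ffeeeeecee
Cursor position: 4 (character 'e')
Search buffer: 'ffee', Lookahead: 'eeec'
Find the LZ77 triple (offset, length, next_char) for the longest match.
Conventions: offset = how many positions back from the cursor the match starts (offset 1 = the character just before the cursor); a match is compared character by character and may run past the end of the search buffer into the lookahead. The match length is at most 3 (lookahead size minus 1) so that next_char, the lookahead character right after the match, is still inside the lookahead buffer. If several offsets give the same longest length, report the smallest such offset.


Try each offset into the search buffer:
  offset=1 (pos 3, char 'e'): match length 3
  offset=2 (pos 2, char 'e'): match length 3
  offset=3 (pos 1, char 'f'): match length 0
  offset=4 (pos 0, char 'f'): match length 0
Longest match has length 3, found at offsets 1, 2; take the smallest, offset 1.
next_char = character at position 4 + 3 = 7 -> 'c'

Best match: offset=1, length=3 (matching 'eee' starting at position 3)
LZ77 triple: (1, 3, 'c')


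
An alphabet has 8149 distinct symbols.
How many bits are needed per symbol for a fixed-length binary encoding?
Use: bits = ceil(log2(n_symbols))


log2(8149) = 12.9924
Bracket: 2^12 = 4096 < 8149 <= 2^13 = 8192
So ceil(log2(8149)) = 13

bits = ceil(log2(8149)) = ceil(12.9924) = 13 bits


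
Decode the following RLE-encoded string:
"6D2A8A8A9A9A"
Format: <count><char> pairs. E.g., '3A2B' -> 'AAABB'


Expanding each <count><char> pair:
  6D -> 'DDDDDD'
  2A -> 'AA'
  8A -> 'AAAAAAAA'
  8A -> 'AAAAAAAA'
  9A -> 'AAAAAAAAA'
  9A -> 'AAAAAAAAA'

Decoded = DDDDDDAAAAAAAAAAAAAAAAAAAAAAAAAAAAAAAAAAAA


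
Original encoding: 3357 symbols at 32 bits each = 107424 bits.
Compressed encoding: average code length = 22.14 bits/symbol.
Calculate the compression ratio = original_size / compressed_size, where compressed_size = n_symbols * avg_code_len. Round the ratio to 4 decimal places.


original_size = n_symbols * orig_bits = 3357 * 32 = 107424 bits
compressed_size = n_symbols * avg_code_len = 3357 * 22.14 = 74323.98 bits
ratio = original_size / compressed_size = 107424 / 74323.98 = 1.4453

Compression ratio = 1.4453


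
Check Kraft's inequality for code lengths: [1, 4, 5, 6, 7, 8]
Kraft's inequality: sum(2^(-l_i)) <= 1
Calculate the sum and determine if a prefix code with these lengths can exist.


Sum = 2^(-1) + 2^(-4) + 2^(-5) + 2^(-6) + 2^(-7) + 2^(-8)
    = 0.5 + 0.0625 + 0.03125 + 0.015625 + 0.0078125 + 0.00390625
    = 159/256 = 0.62109375
Since 0.62109375 <= 1, Kraft's inequality IS satisfied.
A prefix code with these lengths CAN exist.

Kraft sum = 0.62109375. Satisfied.


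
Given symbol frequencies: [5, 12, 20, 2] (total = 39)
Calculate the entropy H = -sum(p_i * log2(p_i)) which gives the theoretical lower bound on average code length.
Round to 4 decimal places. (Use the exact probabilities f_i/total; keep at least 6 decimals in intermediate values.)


Per-symbol terms -p_i * log2(p_i) with p_i = f_i/39:
  p = 5/39 = 0.128205: log2(p) = -2.963474, -p*log2(p) = 0.379933
  p = 12/39 = 0.307692: log2(p) = -1.700440, -p*log2(p) = 0.523212
  p = 20/39 = 0.512821: log2(p) = -0.963474, -p*log2(p) = 0.494089
  p = 2/39 = 0.051282: log2(p) = -4.285402, -p*log2(p) = 0.219764
H = 0.379933 + 0.523212 + 0.494089 + 0.219764 = 1.616998

H = 1.617 bits/symbol


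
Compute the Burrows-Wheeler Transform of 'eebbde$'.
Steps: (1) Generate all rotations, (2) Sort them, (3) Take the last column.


Rotations (sorted):
  0: $eebbde -> last char: e
  1: bbde$ee -> last char: e
  2: bde$eeb -> last char: b
  3: de$eebb -> last char: b
  4: e$eebbd -> last char: d
  5: ebbde$e -> last char: e
  6: eebbde$ -> last char: $


BWT = eebbde$


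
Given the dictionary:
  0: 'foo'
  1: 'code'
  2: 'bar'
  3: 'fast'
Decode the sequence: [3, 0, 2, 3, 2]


Look up each index in the dictionary:
  3 -> 'fast'
  0 -> 'foo'
  2 -> 'bar'
  3 -> 'fast'
  2 -> 'bar'

Decoded: "fast foo bar fast bar"


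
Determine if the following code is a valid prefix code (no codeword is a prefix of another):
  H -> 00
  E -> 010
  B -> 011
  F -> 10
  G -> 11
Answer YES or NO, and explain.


Checking each pair (does one codeword prefix another?):
  H='00' vs E='010': no prefix
  H='00' vs B='011': no prefix
  H='00' vs F='10': no prefix
  H='00' vs G='11': no prefix
  E='010' vs H='00': no prefix
  E='010' vs B='011': no prefix
  E='010' vs F='10': no prefix
  E='010' vs G='11': no prefix
  B='011' vs H='00': no prefix
  B='011' vs E='010': no prefix
  B='011' vs F='10': no prefix
  B='011' vs G='11': no prefix
  F='10' vs H='00': no prefix
  F='10' vs E='010': no prefix
  F='10' vs B='011': no prefix
  F='10' vs G='11': no prefix
  G='11' vs H='00': no prefix
  G='11' vs E='010': no prefix
  G='11' vs B='011': no prefix
  G='11' vs F='10': no prefix
No violation found over all pairs.

YES -- this is a valid prefix code. No codeword is a prefix of any other codeword.


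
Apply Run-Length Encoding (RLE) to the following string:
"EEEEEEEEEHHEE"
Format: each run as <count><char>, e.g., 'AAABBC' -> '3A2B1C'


Scanning runs left to right:
  i=0: run of 'E' x 9 -> '9E'
  i=9: run of 'H' x 2 -> '2H'
  i=11: run of 'E' x 2 -> '2E'

RLE = 9E2H2E


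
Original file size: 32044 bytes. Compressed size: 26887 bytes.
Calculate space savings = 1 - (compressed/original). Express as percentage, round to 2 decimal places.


ratio = compressed/original = 26887/32044 = 0.839065
savings = 1 - ratio = 1 - 0.839065 = 0.160935
as a percentage: 0.160935 * 100 = 16.09%

Space savings = 1 - 26887/32044 = 16.09%


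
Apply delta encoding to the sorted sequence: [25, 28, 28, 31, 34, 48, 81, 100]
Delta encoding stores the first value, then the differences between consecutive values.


First value: 25
Deltas:
  28 - 25 = 3
  28 - 28 = 0
  31 - 28 = 3
  34 - 31 = 3
  48 - 34 = 14
  81 - 48 = 33
  100 - 81 = 19


Delta encoded: [25, 3, 0, 3, 3, 14, 33, 19]


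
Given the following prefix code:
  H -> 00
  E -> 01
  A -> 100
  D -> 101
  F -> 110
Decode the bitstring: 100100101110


Decoding step by step:
Bits 100 -> A
Bits 100 -> A
Bits 101 -> D
Bits 110 -> F


Decoded message: AADF


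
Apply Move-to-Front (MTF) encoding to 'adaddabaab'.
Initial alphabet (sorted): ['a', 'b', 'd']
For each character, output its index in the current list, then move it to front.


MTF encoding:
'a': index 0 in ['a', 'b', 'd'] -> ['a', 'b', 'd']
'd': index 2 in ['a', 'b', 'd'] -> ['d', 'a', 'b']
'a': index 1 in ['d', 'a', 'b'] -> ['a', 'd', 'b']
'd': index 1 in ['a', 'd', 'b'] -> ['d', 'a', 'b']
'd': index 0 in ['d', 'a', 'b'] -> ['d', 'a', 'b']
'a': index 1 in ['d', 'a', 'b'] -> ['a', 'd', 'b']
'b': index 2 in ['a', 'd', 'b'] -> ['b', 'a', 'd']
'a': index 1 in ['b', 'a', 'd'] -> ['a', 'b', 'd']
'a': index 0 in ['a', 'b', 'd'] -> ['a', 'b', 'd']
'b': index 1 in ['a', 'b', 'd'] -> ['b', 'a', 'd']


Output: [0, 2, 1, 1, 0, 1, 2, 1, 0, 1]


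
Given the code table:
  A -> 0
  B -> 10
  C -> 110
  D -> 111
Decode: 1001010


Decoding:
10 -> B
0 -> A
10 -> B
10 -> B


Result: BABB


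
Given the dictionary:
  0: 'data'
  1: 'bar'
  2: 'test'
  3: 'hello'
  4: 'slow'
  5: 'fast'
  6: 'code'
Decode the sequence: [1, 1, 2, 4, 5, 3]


Look up each index in the dictionary:
  1 -> 'bar'
  1 -> 'bar'
  2 -> 'test'
  4 -> 'slow'
  5 -> 'fast'
  3 -> 'hello'

Decoded: "bar bar test slow fast hello"


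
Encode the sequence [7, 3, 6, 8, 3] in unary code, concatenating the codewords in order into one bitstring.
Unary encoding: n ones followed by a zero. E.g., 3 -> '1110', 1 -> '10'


Encode each number as n ones followed by a terminating 0:
  7 -> 11111110 (8 bits)
  3 -> 1110 (4 bits)
  6 -> 1111110 (7 bits)
  8 -> 111111110 (9 bits)
  3 -> 1110 (4 bits)
Total length = 8 + 4 + 7 + 9 + 4 = 32 bits.

Unary([7, 3, 6, 8, 3]) = 11111110111011111101111111101110 (32 bits)


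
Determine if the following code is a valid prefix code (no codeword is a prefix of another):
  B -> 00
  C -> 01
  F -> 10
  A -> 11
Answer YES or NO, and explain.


Checking each pair (does one codeword prefix another?):
  B='00' vs C='01': no prefix
  B='00' vs F='10': no prefix
  B='00' vs A='11': no prefix
  C='01' vs B='00': no prefix
  C='01' vs F='10': no prefix
  C='01' vs A='11': no prefix
  F='10' vs B='00': no prefix
  F='10' vs C='01': no prefix
  F='10' vs A='11': no prefix
  A='11' vs B='00': no prefix
  A='11' vs C='01': no prefix
  A='11' vs F='10': no prefix
No violation found over all pairs.

YES -- this is a valid prefix code. No codeword is a prefix of any other codeword.


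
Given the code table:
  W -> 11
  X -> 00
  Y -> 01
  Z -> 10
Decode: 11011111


Decoding:
11 -> W
01 -> Y
11 -> W
11 -> W


Result: WYWW


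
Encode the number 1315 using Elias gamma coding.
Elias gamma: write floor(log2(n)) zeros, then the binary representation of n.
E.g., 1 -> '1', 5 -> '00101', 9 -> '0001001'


num_bits = floor(log2(1315)) + 1 = 11
leading_zeros = num_bits - 1 = 10
binary(1315) = 10100100011

Elias gamma(1315) = '0000000000' + '10100100011' = 000000000010100100011 (21 bits)


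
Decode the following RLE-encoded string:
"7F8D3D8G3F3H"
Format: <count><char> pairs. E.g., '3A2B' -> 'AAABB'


Expanding each <count><char> pair:
  7F -> 'FFFFFFF'
  8D -> 'DDDDDDDD'
  3D -> 'DDD'
  8G -> 'GGGGGGGG'
  3F -> 'FFF'
  3H -> 'HHH'

Decoded = FFFFFFFDDDDDDDDDDDGGGGGGGGFFFHHH


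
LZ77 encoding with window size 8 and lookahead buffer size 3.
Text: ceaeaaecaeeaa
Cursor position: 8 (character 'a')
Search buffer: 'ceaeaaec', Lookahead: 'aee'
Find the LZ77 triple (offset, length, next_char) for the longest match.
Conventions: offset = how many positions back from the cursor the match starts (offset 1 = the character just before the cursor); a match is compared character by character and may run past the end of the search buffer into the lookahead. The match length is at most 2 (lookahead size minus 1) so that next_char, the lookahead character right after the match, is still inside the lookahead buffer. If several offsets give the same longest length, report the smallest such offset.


Try each offset into the search buffer:
  offset=1 (pos 7, char 'c'): match length 0
  offset=2 (pos 6, char 'e'): match length 0
  offset=3 (pos 5, char 'a'): match length 2
  offset=4 (pos 4, char 'a'): match length 1
  offset=5 (pos 3, char 'e'): match length 0
  offset=6 (pos 2, char 'a'): match length 2
  offset=7 (pos 1, char 'e'): match length 0
  offset=8 (pos 0, char 'c'): match length 0
Longest match has length 2, found at offsets 3, 6; take the smallest, offset 3.
next_char = character at position 8 + 2 = 10 -> 'e'

Best match: offset=3, length=2 (matching 'ae' starting at position 5)
LZ77 triple: (3, 2, 'e')


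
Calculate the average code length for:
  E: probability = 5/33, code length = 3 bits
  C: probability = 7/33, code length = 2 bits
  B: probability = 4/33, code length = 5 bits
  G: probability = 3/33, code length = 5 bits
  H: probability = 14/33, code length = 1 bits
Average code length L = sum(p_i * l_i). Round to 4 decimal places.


Weighted contributions p_i * l_i:
  E: (5/33) * 3 = 15/33
  C: (7/33) * 2 = 14/33
  B: (4/33) * 5 = 20/33
  G: (3/33) * 5 = 15/33
  H: (14/33) * 1 = 14/33
Sum = (15 + 14 + 20 + 15 + 14)/33 = 78/33

L = 78/33 = 2.3636 bits/symbol


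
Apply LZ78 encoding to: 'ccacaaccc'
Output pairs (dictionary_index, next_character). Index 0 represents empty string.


LZ78 encoding steps:
Dictionary: {0: ''}
Step 1: w='' (idx 0), next='c' -> output (0, 'c'), add 'c' as idx 1
Step 2: w='c' (idx 1), next='a' -> output (1, 'a'), add 'ca' as idx 2
Step 3: w='ca' (idx 2), next='a' -> output (2, 'a'), add 'caa' as idx 3
Step 4: w='c' (idx 1), next='c' -> output (1, 'c'), add 'cc' as idx 4
Step 5: w='c' (idx 1), end of input -> output (1, '')


Encoded: [(0, 'c'), (1, 'a'), (2, 'a'), (1, 'c'), (1, '')]


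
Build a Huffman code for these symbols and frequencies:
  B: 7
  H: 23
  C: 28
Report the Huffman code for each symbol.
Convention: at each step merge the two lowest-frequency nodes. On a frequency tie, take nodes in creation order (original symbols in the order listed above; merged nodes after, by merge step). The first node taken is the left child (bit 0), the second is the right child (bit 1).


Huffman tree construction:
Step 1: Merge B(7) + H(23) = 30
Step 2: Merge C(28) + (B+H)(30) = 58
Read each symbol's code off the tree from the root (left child = 0, right child = 1).

Codes:
  B: 10 (length 2)
  H: 11 (length 2)
  C: 0 (length 1)
Average code length: 88/58 = 1.5172 bits/symbol


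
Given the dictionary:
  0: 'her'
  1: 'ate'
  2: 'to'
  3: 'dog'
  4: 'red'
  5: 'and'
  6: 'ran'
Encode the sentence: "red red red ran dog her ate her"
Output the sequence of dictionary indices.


Look up each word in the dictionary:
  'red' -> 4
  'red' -> 4
  'red' -> 4
  'ran' -> 6
  'dog' -> 3
  'her' -> 0
  'ate' -> 1
  'her' -> 0

Encoded: [4, 4, 4, 6, 3, 0, 1, 0]


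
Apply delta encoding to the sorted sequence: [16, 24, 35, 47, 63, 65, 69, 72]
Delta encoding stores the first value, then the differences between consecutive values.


First value: 16
Deltas:
  24 - 16 = 8
  35 - 24 = 11
  47 - 35 = 12
  63 - 47 = 16
  65 - 63 = 2
  69 - 65 = 4
  72 - 69 = 3


Delta encoded: [16, 8, 11, 12, 16, 2, 4, 3]


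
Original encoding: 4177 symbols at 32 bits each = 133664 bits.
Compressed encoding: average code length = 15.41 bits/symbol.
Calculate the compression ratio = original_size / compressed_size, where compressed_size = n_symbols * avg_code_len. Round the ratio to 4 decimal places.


original_size = n_symbols * orig_bits = 4177 * 32 = 133664 bits
compressed_size = n_symbols * avg_code_len = 4177 * 15.41 = 64367.57 bits
ratio = original_size / compressed_size = 133664 / 64367.57 = 2.0766

Compression ratio = 2.0766


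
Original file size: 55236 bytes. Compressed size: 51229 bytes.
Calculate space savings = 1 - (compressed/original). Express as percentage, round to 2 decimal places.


ratio = compressed/original = 51229/55236 = 0.927457
savings = 1 - ratio = 1 - 0.927457 = 0.072543
as a percentage: 0.072543 * 100 = 7.25%

Space savings = 1 - 51229/55236 = 7.25%


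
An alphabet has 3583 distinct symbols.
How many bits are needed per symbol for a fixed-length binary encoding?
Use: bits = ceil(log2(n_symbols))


log2(3583) = 11.807
Bracket: 2^11 = 2048 < 3583 <= 2^12 = 4096
So ceil(log2(3583)) = 12

bits = ceil(log2(3583)) = ceil(11.807) = 12 bits


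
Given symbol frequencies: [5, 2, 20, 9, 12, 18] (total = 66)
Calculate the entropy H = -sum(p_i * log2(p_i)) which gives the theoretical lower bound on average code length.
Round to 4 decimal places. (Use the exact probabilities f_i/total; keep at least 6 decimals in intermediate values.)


Per-symbol terms -p_i * log2(p_i) with p_i = f_i/66:
  p = 5/66 = 0.075758: log2(p) = -3.722466, -p*log2(p) = 0.282005
  p = 2/66 = 0.030303: log2(p) = -5.044394, -p*log2(p) = 0.152860
  p = 20/66 = 0.303030: log2(p) = -1.722466, -p*log2(p) = 0.521959
  p = 9/66 = 0.136364: log2(p) = -2.874469, -p*log2(p) = 0.391973
  p = 12/66 = 0.181818: log2(p) = -2.459432, -p*log2(p) = 0.447169
  p = 18/66 = 0.272727: log2(p) = -1.874469, -p*log2(p) = 0.511219
H = 0.282005 + 0.152860 + 0.521959 + 0.391973 + 0.447169 + 0.511219 = 2.307185

H = 2.3072 bits/symbol


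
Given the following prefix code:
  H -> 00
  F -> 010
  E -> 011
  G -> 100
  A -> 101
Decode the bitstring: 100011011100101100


Decoding step by step:
Bits 100 -> G
Bits 011 -> E
Bits 011 -> E
Bits 100 -> G
Bits 101 -> A
Bits 100 -> G


Decoded message: GEEGAG


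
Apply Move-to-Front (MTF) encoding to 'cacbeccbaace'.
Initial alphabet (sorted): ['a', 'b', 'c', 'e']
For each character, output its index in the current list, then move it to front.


MTF encoding:
'c': index 2 in ['a', 'b', 'c', 'e'] -> ['c', 'a', 'b', 'e']
'a': index 1 in ['c', 'a', 'b', 'e'] -> ['a', 'c', 'b', 'e']
'c': index 1 in ['a', 'c', 'b', 'e'] -> ['c', 'a', 'b', 'e']
'b': index 2 in ['c', 'a', 'b', 'e'] -> ['b', 'c', 'a', 'e']
'e': index 3 in ['b', 'c', 'a', 'e'] -> ['e', 'b', 'c', 'a']
'c': index 2 in ['e', 'b', 'c', 'a'] -> ['c', 'e', 'b', 'a']
'c': index 0 in ['c', 'e', 'b', 'a'] -> ['c', 'e', 'b', 'a']
'b': index 2 in ['c', 'e', 'b', 'a'] -> ['b', 'c', 'e', 'a']
'a': index 3 in ['b', 'c', 'e', 'a'] -> ['a', 'b', 'c', 'e']
'a': index 0 in ['a', 'b', 'c', 'e'] -> ['a', 'b', 'c', 'e']
'c': index 2 in ['a', 'b', 'c', 'e'] -> ['c', 'a', 'b', 'e']
'e': index 3 in ['c', 'a', 'b', 'e'] -> ['e', 'c', 'a', 'b']


Output: [2, 1, 1, 2, 3, 2, 0, 2, 3, 0, 2, 3]


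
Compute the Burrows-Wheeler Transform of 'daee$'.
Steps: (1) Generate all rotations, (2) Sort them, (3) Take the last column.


Rotations (sorted):
  0: $daee -> last char: e
  1: aee$d -> last char: d
  2: daee$ -> last char: $
  3: e$dae -> last char: e
  4: ee$da -> last char: a


BWT = ed$ea


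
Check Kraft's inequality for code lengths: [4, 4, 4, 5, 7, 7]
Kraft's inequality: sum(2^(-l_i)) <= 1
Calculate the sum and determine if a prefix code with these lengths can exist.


Sum = 2^(-4) + 2^(-4) + 2^(-4) + 2^(-5) + 2^(-7) + 2^(-7)
    = 0.0625 + 0.0625 + 0.0625 + 0.03125 + 0.0078125 + 0.0078125
    = 30/128 = 0.234375
Since 0.234375 <= 1, Kraft's inequality IS satisfied.
A prefix code with these lengths CAN exist.

Kraft sum = 0.234375. Satisfied.
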